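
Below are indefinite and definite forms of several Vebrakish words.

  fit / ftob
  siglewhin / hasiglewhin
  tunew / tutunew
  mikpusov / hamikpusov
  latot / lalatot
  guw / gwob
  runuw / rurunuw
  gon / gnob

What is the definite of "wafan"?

wawafan

fit and latot both end in -t yet inflect differently (ftob, lalatot), so the final letter is not what conditions the rule; the number of vowels is.
"wafan" has 2 vowels. The stems with 2 vowels (latot → lalatot, tunew → tutunew, runuw → rurunuw) repeat the first consonant+vowel as a prefix.
So wafan → wawafan.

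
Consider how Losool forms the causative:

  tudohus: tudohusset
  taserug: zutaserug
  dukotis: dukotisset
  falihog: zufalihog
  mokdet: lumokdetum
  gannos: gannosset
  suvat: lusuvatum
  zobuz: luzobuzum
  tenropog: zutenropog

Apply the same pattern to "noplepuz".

lunoplepuzum

taserug and tudohus both have last vowel 'u' yet inflect differently (zutaserug, tudohusset), so the last vowel is not what conditions the rule; the final letter is.
"noplepuz" ends in -z. The one such stem in the data (zobuz → luzobuzum) adds lu- … -um around the stem, so the same rule applies.
The other patterns: stems ending in -g add the prefix zu-; stems ending in -s double the final consonant and add -et.
So noplepuz → lunoplepuzum.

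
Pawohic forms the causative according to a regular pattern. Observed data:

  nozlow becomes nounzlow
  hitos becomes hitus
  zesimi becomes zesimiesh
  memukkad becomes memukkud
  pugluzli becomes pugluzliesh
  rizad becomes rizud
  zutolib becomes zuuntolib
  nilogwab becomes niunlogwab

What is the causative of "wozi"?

memukkad and nilogwab both have last vowel 'a' yet inflect differently (memukkud, niunlogwab), so the last vowel is not what conditions the rule; the final letter is.
"wozi" ends in -i. The stems ending in -i (zesimi → zesimiesh, pugluzli → pugluzliesh) add -esh.
The other patterns: stems ending in -d or -s change the last vowel to 'u'; stems ending in -b or -w insert -un- after the first vowel.
So wozi → woziesh.

woziesh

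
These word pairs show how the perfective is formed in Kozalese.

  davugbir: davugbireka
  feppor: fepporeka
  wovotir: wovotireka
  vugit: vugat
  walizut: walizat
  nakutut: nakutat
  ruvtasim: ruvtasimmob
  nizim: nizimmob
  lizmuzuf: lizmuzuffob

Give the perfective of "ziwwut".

"ziwwut" ends in -t. The stems ending in -t (vugit → vugat, walizut → walizat, nakutut → nakutat) change the last vowel to 'a'.
So ziwwut → ziwwat.

ziwwat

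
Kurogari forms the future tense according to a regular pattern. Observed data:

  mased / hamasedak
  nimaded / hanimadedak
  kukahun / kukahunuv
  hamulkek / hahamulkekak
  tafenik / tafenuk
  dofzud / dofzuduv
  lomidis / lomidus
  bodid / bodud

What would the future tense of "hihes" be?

dofzud and bodid both end in -d yet inflect differently (dofzuduv, bodud), so the final letter is not what conditions the rule; the last vowel is.
"hihes" has last vowel 'e'. The stems whose last vowel is 'e' (nimaded → hanimadedak, mased → hamasedak, hamulkek → hahamulkekak) add ha- … -ak around the stem.
So hihes → hahihesak.

hahihesak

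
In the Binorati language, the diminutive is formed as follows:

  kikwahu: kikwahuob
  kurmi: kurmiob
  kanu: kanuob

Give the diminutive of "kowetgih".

kowetgihob

Every pair shown (kikwahu → kikwahuob, kurmi → kurmiob, kanu → kanuob) follows the same rule: add -ob.
So kowetgih → kowetgihob.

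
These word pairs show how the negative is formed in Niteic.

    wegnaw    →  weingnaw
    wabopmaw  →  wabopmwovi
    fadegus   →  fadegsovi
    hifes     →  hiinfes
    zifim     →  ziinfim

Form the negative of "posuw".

poinsuw

"posuw" has 2 vowels. The stems with 2 vowels (wegnaw → weingnaw, hifes → hiinfes, zifim → ziinfim) insert -in- after the first vowel.
So posuw → poinsuw.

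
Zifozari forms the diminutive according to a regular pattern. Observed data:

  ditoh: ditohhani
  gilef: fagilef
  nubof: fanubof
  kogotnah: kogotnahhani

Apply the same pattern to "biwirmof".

fabiwirmof

ditoh and nubof both have last vowel 'o' yet inflect differently (ditohhani, fanubof), so the last vowel is not what conditions the rule; the final letter is.
"biwirmof" ends in -f. The stems ending in -f (nubof → fanubof, gilef → fagilef) add the prefix fa-.
The other pattern: stems ending in -h double the final consonant and add -ani.
So biwirmof → fabiwirmof.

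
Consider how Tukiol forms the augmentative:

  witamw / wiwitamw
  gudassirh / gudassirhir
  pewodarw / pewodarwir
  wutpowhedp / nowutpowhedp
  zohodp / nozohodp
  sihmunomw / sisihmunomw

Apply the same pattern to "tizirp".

"tizirp" has second-to-last letter 'r'. The stems whose second-to-last letter is 'r' (gudassirh → gudassirhir, pewodarw → pewodarwir) add -ir.
The other patterns: stems whose second-to-last letter is 'd' add the prefix no-; stems whose second-to-last letter is 'm' repeat the first consonant+vowel as a prefix.
So tizirp → tizirpir.

tizirpir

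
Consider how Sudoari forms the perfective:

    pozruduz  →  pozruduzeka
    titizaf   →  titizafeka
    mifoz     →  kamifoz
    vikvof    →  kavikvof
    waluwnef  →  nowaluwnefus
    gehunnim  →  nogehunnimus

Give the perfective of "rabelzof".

karabelzof

pozruduz and mifoz both end in -z yet inflect differently (pozruduzeka, kamifoz), so the final letter is not what conditions the rule; the last vowel is.
"rabelzof" has last vowel 'o'. The stems whose last vowel is 'o' (mifoz → kamifoz, vikvof → kavikvof) add the prefix ka-.
The other patterns: stems whose last vowel is 'a' or 'u' add -eka; stems whose last vowel is 'e' or 'i' add no- … -us around the stem.
So rabelzof → karabelzof.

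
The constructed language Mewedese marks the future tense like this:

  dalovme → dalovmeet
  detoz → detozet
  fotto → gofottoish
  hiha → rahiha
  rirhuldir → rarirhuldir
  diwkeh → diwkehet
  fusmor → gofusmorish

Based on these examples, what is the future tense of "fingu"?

gofinguish

fusmor and rirhuldir both end in -r yet inflect differently (gofusmorish, rarirhuldir), so the final letter is not what conditions the rule; the first letter is.
"fingu" begins with f-. The stems beginning with f- (fotto → gofottoish, fusmor → gofusmorish) add go- … -ish around the stem.
So fingu → gofinguish.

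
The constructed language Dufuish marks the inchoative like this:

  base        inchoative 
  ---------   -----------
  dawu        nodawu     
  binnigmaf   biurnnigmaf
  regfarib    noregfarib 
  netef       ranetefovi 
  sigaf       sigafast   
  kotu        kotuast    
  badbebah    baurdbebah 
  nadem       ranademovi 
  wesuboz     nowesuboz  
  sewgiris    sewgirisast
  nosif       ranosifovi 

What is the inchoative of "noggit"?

sigaf and netef both end in -f yet inflect differently (sigafast, ranetefovi), so the final letter is not what conditions the rule; the first letter is.
"noggit" begins with n-. The stems beginning with n- (netef → ranetefovi, nosif → ranosifovi, nadem → ranademovi) add ra- … -ovi around the stem.
The other patterns: stems beginning with k- or s- add -ast; stems beginning with b- insert -ur- after the first vowel; stems beginning with d-, r- or w- add the prefix no-.
So noggit → ranoggitovi.

ranoggitovi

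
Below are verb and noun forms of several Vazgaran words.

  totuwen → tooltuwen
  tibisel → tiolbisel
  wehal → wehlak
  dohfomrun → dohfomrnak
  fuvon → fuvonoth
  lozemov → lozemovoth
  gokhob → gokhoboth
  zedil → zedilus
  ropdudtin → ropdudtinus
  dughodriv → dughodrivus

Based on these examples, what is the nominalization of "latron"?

"latron" has last vowel 'o'. The stems whose last vowel is 'o' (fuvon → fuvonoth, lozemov → lozemovoth, gokhob → gokhoboth) add -oth.
The other patterns: stems whose last vowel is 'e' insert -ol- after the first vowel; stems whose last vowel is 'a' or 'u' delete the last vowel and add -ak; stems whose last vowel is 'i' add -us.
So latron → latronoth.

latronoth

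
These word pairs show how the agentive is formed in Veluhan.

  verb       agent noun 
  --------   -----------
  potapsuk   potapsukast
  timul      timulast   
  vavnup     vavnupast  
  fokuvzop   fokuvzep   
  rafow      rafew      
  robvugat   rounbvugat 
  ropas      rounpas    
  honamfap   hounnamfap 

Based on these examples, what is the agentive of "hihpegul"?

hihpegulast

vavnup and fokuvzop both end in -p yet inflect differently (vavnupast, fokuvzep), so the final letter is not what conditions the rule; the last vowel is.
"hihpegul" has last vowel 'u'. The stems whose last vowel is 'u' (potapsuk → potapsukast, timul → timulast, vavnup → vavnupast) add -ast.
So hihpegul → hihpegulast.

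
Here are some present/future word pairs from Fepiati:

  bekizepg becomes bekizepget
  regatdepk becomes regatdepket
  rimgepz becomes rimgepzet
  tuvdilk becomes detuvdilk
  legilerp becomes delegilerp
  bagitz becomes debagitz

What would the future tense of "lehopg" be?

lehopget

regatdepk and tuvdilk both end in -k yet inflect differently (regatdepket, detuvdilk), so the final letter is not what conditions the rule; the second-to-last letter is.
"lehopg" has second-to-last letter 'p'. The stems whose second-to-last letter is 'p' (bekizepg → bekizepget, regatdepk → regatdepket, rimgepz → rimgepzet) add -et.
The other pattern: stems whose second-to-last letter is 'l', 'r' or 't' add the prefix de-.
So lehopg → lehopget.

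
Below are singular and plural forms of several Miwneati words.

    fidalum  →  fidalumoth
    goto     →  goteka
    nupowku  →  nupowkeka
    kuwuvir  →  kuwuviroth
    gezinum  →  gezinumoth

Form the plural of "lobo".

gezinum and nupowku both have last vowel 'u' yet inflect differently (gezinumoth, nupowkeka), so the last vowel is not what conditions the rule; whether the stem ends in a vowel or a consonant is.
"lobo" ends in a vowel. The stems ending in a vowel (goto → goteka, nupowku → nupowkeka) drop the final letter and add -eka.
The other pattern: stems ending in a consonant add -oth.
So lobo → lobeka.

lobeka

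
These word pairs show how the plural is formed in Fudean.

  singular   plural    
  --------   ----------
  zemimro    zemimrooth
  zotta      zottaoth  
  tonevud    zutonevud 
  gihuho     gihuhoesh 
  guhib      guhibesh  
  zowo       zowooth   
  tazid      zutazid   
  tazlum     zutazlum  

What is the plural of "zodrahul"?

"zodrahul" begins with z-. The stems beginning with z- (zemimro → zemimrooth, zotta → zottaoth, zowo → zowooth) add -oth.
So zodrahul → zodrahuloth.

zodrahuloth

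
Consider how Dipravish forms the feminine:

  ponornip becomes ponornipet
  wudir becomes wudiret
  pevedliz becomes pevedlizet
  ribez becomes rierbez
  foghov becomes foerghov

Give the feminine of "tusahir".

tusahiret

pevedliz and ribez both end in -z yet inflect differently (pevedlizet, rierbez), so the final letter is not what conditions the rule; the last vowel is.
"tusahir" has last vowel 'i'. The stems whose last vowel is 'i' (ponornip → ponornipet, wudir → wudiret, pevedliz → pevedlizet) add -et.
The other pattern: stems whose last vowel is 'e' or 'o' insert -er- after the first vowel.
So tusahir → tusahiret.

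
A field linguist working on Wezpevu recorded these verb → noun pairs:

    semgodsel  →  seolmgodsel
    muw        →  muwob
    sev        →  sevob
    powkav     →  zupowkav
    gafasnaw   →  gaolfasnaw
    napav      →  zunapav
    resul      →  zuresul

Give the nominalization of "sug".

"sug" has 1 vowel. The stems with 1 vowel (sev → sevob, muw → muwob) add -ob.
The other patterns: stems with 2 vowels add the prefix zu-; stems with 3 vowels insert -ol- after the first vowel.
So sug → sugob.

sugob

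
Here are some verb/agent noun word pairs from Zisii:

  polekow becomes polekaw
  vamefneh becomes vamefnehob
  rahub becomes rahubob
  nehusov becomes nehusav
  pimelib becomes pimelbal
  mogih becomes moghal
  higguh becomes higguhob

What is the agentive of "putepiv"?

mogih and higguh both end in -h yet inflect differently (moghal, higguhob), so the final letter is not what conditions the rule; the last vowel is.
"putepiv" has last vowel 'i'. The stems whose last vowel is 'i' (pimelib → pimelbal, mogih → moghal) delete the last vowel and add -al.
So putepiv → putepval.

putepval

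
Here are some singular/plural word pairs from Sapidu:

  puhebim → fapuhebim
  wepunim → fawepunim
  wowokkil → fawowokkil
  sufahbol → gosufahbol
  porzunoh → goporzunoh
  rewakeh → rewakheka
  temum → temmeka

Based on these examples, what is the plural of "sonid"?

fasonid

"sonid" has last vowel 'i'. The stems whose last vowel is 'i' (puhebim → fapuhebim, wepunim → fawepunim, wowokkil → fawowokkil) add the prefix fa-.
The other patterns: stems whose last vowel is 'o' add the prefix go-; stems whose last vowel is 'e' or 'u' delete the last vowel and add -eka.
So sonid → fasonid.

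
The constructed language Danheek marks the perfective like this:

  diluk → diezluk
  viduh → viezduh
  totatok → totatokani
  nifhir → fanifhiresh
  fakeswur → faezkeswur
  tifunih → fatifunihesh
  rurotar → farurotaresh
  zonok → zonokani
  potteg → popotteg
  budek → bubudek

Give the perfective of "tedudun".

"tedudun" has last vowel 'u'. The stems whose last vowel is 'u' (diluk → diezluk, viduh → viezduh, fakeswur → faezkeswur) insert -ez- after the first vowel.
The other patterns: stems whose last vowel is 'a' or 'i' add fa- … -esh around the stem; stems whose last vowel is 'e' repeat the first consonant+vowel as a prefix; stems whose last vowel is 'o' add -ani.
So tedudun → teezdudun.

teezdudun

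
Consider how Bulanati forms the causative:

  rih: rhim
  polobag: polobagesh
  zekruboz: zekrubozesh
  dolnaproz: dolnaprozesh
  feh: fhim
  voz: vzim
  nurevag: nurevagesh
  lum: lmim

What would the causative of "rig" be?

rgim

zekruboz and voz both end in -z yet inflect differently (zekrubozesh, vzim), so the final letter is not what conditions the rule; the number of vowels is.
"rig" has 1 vowel. The stems with 1 vowel (lum → lmim, rih → rhim, voz → vzim) delete the last vowel and add -im.
The other pattern: stems with 3 vowels add -esh.
So rig → rgim.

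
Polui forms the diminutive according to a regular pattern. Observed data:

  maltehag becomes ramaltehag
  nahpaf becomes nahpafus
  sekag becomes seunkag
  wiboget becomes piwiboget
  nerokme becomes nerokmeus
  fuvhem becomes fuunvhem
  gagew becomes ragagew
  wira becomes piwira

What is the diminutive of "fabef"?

faunbef

sekag and maltehag both end in -g yet inflect differently (seunkag, ramaltehag), so the final letter is not what conditions the rule; the first letter is.
"fabef" begins with f-. The one such stem in the data (fuvhem → fuunvhem) inserts -un- after the first vowel (as does sekag), so the same rule applies.
So fabef → faunbef.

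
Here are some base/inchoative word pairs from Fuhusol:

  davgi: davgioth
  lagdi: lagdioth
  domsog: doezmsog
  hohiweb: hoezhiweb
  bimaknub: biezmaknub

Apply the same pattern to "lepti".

leptioth

"lepti" ends in a vowel. The stems ending in a vowel (davgi → davgioth, lagdi → lagdioth) add -oth.
The other pattern: stems ending in a consonant insert -ez- after the first vowel.
So lepti → leptioth.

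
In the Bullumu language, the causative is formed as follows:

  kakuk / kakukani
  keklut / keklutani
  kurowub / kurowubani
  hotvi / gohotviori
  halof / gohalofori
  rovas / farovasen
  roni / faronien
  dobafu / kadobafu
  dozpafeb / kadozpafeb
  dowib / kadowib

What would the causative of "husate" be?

hotvi and roni both end in -i yet inflect differently (gohotviori, faronien), so the final letter is not what conditions the rule; the first letter is.
"husate" begins with h-. The stems beginning with h- (hotvi → gohotviori, halof → gohalofori) add go- … -ori around the stem.
The other patterns: stems beginning with k- add -ani; stems beginning with r- add fa- … -en around the stem; stems beginning with d- add the prefix ka-.
So husate → gohusateori.

gohusateori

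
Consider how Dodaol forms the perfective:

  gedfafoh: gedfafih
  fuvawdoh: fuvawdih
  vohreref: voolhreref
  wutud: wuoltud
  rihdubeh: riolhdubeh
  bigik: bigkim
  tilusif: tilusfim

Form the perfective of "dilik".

gedfafoh and rihdubeh both end in -h yet inflect differently (gedfafih, riolhdubeh), so the final letter is not what conditions the rule; the last vowel is.
"dilik" has last vowel 'i'. The stems whose last vowel is 'i' (bigik → bigkim, tilusif → tilusfim) delete the last vowel and add -im.
The other patterns: stems whose last vowel is 'o' change the last vowel to 'i'; stems whose last vowel is 'e' or 'u' insert -ol- after the first vowel.
So dilik → dilkim.

dilkim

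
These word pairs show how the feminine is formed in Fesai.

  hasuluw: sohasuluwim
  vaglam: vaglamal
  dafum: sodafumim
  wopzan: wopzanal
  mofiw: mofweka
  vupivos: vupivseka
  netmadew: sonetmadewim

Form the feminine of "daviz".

davzeka

mofiw and netmadew both end in -w yet inflect differently (mofweka, sonetmadewim), so the final letter is not what conditions the rule; the last vowel is.
"daviz" has last vowel 'i'. The one such stem in the data (mofiw → mofweka) deletes the last vowel and adds -eka (as does vupivos), so the same rule applies.
The other patterns: stems whose last vowel is 'a' add -al; stems whose last vowel is 'e' or 'u' add so- … -im around the stem.
So daviz → davzeka.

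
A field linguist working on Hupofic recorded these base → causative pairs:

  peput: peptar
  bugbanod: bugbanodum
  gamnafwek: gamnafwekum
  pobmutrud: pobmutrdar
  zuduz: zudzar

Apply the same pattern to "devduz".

pobmutrud and bugbanod both end in -d yet inflect differently (pobmutrdar, bugbanodum), so the final letter is not what conditions the rule; the last vowel is.
"devduz" has last vowel 'u'. The stems whose last vowel is 'u' (zuduz → zudzar, pobmutrud → pobmutrdar, peput → peptar) delete the last vowel and add -ar.
So devduz → devdzar.

devdzar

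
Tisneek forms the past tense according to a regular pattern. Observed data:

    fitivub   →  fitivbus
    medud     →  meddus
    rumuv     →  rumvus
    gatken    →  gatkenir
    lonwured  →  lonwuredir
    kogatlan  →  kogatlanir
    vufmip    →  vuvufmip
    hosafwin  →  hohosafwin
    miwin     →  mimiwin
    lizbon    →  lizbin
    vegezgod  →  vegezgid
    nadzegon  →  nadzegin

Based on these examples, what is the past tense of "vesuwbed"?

vesuwbedir

medud and lonwured both end in -d yet inflect differently (meddus, lonwuredir), so the final letter is not what conditions the rule; the last vowel is.
"vesuwbed" has last vowel 'e'. The stems whose last vowel is 'e' (gatken → gatkenir, lonwured → lonwuredir) add -ir.
So vesuwbed → vesuwbedir.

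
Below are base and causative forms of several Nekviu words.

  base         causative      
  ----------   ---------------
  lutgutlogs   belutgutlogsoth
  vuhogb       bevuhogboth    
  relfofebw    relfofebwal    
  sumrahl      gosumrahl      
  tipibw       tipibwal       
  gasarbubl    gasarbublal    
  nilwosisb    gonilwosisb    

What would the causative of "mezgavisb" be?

gasarbubl and sumrahl both end in -l yet inflect differently (gasarbublal, gosumrahl), so the final letter is not what conditions the rule; the second-to-last letter is.
"mezgavisb" has second-to-last letter 's'. The one such stem in the data (nilwosisb → gonilwosisb) adds the prefix go-, so the same rule applies.
The other patterns: stems whose second-to-last letter is 'g' add be- … -oth around the stem; stems whose second-to-last letter is 'b' add -al.
So mezgavisb → gomezgavisb.

gomezgavisb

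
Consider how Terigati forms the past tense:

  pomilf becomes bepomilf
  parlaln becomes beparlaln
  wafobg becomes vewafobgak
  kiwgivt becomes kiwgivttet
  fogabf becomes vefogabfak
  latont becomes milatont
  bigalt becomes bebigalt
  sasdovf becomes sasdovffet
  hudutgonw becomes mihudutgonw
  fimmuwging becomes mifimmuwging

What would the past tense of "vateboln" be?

bevateboln

"vateboln" has second-to-last letter 'l'. The stems whose second-to-last letter is 'l' (pomilf → bepomilf, parlaln → beparlaln, bigalt → bebigalt) add the prefix be-.
So vateboln → bevateboln.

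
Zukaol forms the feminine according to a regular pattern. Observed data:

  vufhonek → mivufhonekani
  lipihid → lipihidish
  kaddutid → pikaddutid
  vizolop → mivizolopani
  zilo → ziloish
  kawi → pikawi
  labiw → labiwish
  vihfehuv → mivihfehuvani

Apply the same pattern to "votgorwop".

kaddutid and lipihid both end in -d yet inflect differently (pikaddutid, lipihidish), so the final letter is not what conditions the rule; the first letter is.
"votgorwop" begins with v-. The stems beginning with v- (vufhonek → mivufhonekani, vizolop → mivizolopani, vihfehuv → mivihfehuvani) add mi- … -ani around the stem.
So votgorwop → mivotgorwopani.

mivotgorwopani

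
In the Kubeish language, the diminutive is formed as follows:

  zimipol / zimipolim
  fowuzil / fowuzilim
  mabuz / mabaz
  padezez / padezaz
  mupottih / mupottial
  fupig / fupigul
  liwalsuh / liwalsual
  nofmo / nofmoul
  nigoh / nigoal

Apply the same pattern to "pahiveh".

mabuz and liwalsuh both have last vowel 'u' yet inflect differently (mabaz, liwalsual), so the last vowel is not what conditions the rule; the final letter is.
"pahiveh" ends in -h. The stems ending in -h (liwalsuh → liwalsual, nigoh → nigoal, mupottih → mupottial) drop the final letter and add -al.
So pahiveh → pahiveal.

pahiveal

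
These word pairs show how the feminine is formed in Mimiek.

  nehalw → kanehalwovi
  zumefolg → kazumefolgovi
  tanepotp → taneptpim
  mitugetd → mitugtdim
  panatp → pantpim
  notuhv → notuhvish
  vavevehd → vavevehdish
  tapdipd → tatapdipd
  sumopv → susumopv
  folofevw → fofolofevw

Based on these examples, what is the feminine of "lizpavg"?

lilizpavg

mitugetd and vavevehd both end in -d yet inflect differently (mitugtdim, vavevehdish), so the final letter is not what conditions the rule; the second-to-last letter is.
"lizpavg" has second-to-last letter 'v'. The one such stem in the data (folofevw → fofolofevw) repeats the first consonant+vowel as a prefix (as do tapdipd, sumopv), so the same rule applies.
So lizpavg → lilizpavg.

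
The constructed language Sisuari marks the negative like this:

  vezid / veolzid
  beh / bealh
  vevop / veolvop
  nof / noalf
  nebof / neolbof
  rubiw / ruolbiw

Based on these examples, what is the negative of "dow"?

nof and nebof both end in -f yet inflect differently (noalf, neolbof), so the final letter is not what conditions the rule; the number of vowels is.
"dow" has 1 vowel. The stems with 1 vowel (nof → noalf, beh → bealh) insert -al- after the first vowel.
So dow → doalw.

doalw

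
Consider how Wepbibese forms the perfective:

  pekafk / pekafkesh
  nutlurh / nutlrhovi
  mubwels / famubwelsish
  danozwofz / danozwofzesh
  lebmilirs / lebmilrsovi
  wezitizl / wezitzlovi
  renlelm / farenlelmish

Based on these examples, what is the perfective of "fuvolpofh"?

fuvolpofhesh

lebmilirs and mubwels both end in -s yet inflect differently (lebmilrsovi, famubwelsish), so the final letter is not what conditions the rule; the second-to-last letter is.
"fuvolpofh" has second-to-last letter 'f'. The stems whose second-to-last letter is 'f' (pekafk → pekafkesh, danozwofz → danozwofzesh) add -esh.
So fuvolpofh → fuvolpofhesh.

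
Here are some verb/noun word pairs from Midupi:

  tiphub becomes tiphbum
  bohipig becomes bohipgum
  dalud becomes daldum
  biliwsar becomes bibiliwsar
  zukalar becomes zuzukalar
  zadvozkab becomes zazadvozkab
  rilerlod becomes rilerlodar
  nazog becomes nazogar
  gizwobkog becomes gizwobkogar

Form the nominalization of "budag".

bubudag

tiphub and zadvozkab both end in -b yet inflect differently (tiphbum, zazadvozkab), so the final letter is not what conditions the rule; the last vowel is.
"budag" has last vowel 'a'. The stems whose last vowel is 'a' (biliwsar → bibiliwsar, zukalar → zuzukalar, zadvozkab → zazadvozkab) repeat the first consonant+vowel as a prefix.
So budag → bubudag.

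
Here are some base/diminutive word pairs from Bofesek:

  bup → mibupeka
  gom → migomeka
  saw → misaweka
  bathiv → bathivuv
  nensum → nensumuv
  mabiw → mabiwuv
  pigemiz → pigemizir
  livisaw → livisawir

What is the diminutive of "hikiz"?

hikizuv

"hikiz" has 2 vowels. The stems with 2 vowels (bathiv → bathivuv, nensum → nensumuv, mabiw → mabiwuv) add -uv.
So hikiz → hikizuv.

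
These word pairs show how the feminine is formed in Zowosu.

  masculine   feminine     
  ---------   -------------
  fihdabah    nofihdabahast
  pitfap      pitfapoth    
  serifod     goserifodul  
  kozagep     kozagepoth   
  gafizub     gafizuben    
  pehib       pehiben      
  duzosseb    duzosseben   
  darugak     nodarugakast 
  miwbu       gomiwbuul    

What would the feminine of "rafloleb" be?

miwbu and gafizub both have last vowel 'u' yet inflect differently (gomiwbuul, gafizuben), so the last vowel is not what conditions the rule; the final letter is.
"rafloleb" ends in -b. The stems ending in -b (gafizub → gafizuben, duzosseb → duzosseben, pehib → pehiben) add -en.
The other patterns: stems ending in -d or -u add go- … -ul around the stem; stems ending in -p add -oth; stems ending in -h or -k add no- … -ast around the stem.
So rafloleb → rafloleben.

rafloleben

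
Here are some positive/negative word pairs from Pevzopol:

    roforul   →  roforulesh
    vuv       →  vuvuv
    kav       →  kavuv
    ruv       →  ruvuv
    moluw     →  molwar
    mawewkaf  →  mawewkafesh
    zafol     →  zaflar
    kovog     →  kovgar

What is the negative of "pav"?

"pav" has 1 vowel. The stems with 1 vowel (kav → kavuv, ruv → ruvuv, vuv → vuvuv) add -uv.
The other patterns: stems with 2 vowels delete the last vowel and add -ar; stems with 3 vowels add -esh.
So pav → pavuv.

pavuv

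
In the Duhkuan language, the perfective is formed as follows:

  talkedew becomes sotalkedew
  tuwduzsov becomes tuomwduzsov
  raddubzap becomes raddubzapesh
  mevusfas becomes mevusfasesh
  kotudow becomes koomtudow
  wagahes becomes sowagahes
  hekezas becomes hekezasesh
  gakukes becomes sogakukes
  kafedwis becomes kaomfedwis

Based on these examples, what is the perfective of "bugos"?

buomgos

hekezas and gakukes both end in -s yet inflect differently (hekezasesh, sogakukes), so the final letter is not what conditions the rule; the last vowel is.
"bugos" has last vowel 'o'. The stems whose last vowel is 'o' (tuwduzsov → tuomwduzsov, kotudow → koomtudow) insert -om- after the first vowel.
The other patterns: stems whose last vowel is 'a' add -esh; stems whose last vowel is 'e' add the prefix so-.
So bugos → buomgos.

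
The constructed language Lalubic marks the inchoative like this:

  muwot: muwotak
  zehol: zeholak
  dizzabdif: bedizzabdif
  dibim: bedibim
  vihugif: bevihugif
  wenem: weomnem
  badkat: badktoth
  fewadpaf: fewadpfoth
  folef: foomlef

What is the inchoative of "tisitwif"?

betisitwif

wenem and dibim both end in -m yet inflect differently (weomnem, bedibim), so the final letter is not what conditions the rule; the last vowel is.
"tisitwif" has last vowel 'i'. The stems whose last vowel is 'i' (dibim → bedibim, dizzabdif → bedizzabdif, vihugif → bevihugif) add the prefix be-.
The other patterns: stems whose last vowel is 'e' insert -om- after the first vowel; stems whose last vowel is 'a' delete the last vowel and add -oth; stems whose last vowel is 'o' add -ak.
So tisitwif → betisitwif.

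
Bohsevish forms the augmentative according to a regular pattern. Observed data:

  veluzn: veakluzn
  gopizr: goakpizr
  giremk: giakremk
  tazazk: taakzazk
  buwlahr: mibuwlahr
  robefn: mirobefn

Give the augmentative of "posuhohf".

"posuhohf" has second-to-last letter 'h'. The one such stem in the data (buwlahr → mibuwlahr) adds the prefix mi-, so the same rule applies.
The other pattern: stems whose second-to-last letter is 'm' or 'z' insert -ak- after the first vowel.
So posuhohf → miposuhohf.

miposuhohf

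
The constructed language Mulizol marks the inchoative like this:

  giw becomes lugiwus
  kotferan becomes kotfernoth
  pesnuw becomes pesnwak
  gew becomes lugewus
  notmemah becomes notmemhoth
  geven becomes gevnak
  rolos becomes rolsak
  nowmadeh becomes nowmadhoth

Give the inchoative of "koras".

korsak

gew and pesnuw both end in -w yet inflect differently (lugewus, pesnwak), so the final letter is not what conditions the rule; the number of vowels is.
"koras" has 2 vowels. The stems with 2 vowels (geven → gevnak, pesnuw → pesnwak, rolos → rolsak) delete the last vowel and add -ak.
So koras → korsak.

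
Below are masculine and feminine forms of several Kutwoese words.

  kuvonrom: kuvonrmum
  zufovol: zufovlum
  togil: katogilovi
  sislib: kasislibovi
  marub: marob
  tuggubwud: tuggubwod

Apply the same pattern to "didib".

kadidibovi

zufovol and togil both end in -l yet inflect differently (zufovlum, katogilovi), so the final letter is not what conditions the rule; the last vowel is.
"didib" has last vowel 'i'. The stems whose last vowel is 'i' (togil → katogilovi, sislib → kasislibovi) add ka- … -ovi around the stem.
The other patterns: stems whose last vowel is 'o' delete the last vowel and add -um; stems whose last vowel is 'u' change the last vowel to 'o'.
So didib → kadidibovi.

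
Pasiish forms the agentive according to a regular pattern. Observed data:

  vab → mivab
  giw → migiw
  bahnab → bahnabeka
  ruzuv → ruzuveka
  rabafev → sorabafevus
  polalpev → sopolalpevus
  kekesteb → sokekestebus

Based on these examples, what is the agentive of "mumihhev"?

somumihhevus

"mumihhev" has 3 vowels. The stems with 3 vowels (rabafev → sorabafevus, polalpev → sopolalpevus, kekesteb → sokekestebus) add so- … -us around the stem.
So mumihhev → somumihhevus.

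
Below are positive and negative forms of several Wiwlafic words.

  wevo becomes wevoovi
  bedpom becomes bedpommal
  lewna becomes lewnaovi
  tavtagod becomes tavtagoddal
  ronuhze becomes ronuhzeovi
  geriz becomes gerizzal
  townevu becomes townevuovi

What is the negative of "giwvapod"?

giwvapoddal

"giwvapod" ends in a consonant. The stems ending in a consonant (tavtagod → tavtagoddal, bedpom → bedpommal, geriz → gerizzal) double the final consonant and add -al.
So giwvapod → giwvapoddal.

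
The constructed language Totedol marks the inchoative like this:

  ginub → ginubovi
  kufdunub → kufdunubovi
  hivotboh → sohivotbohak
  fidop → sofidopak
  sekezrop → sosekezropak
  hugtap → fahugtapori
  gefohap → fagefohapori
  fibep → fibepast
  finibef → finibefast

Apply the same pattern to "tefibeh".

tefibehast

"tefibeh" has last vowel 'e'. The stems whose last vowel is 'e' (fibep → fibepast, finibef → finibefast) add -ast.
So tefibeh → tefibehast.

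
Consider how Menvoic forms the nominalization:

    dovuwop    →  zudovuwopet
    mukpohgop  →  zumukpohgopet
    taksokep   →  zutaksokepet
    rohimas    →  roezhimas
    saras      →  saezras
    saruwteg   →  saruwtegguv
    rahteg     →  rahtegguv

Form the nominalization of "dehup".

zudehupet

"dehup" ends in -p. The stems ending in -p (dovuwop → zudovuwopet, mukpohgop → zumukpohgopet, taksokep → zutaksokepet) add zu- … -et around the stem.
So dehup → zudehupet.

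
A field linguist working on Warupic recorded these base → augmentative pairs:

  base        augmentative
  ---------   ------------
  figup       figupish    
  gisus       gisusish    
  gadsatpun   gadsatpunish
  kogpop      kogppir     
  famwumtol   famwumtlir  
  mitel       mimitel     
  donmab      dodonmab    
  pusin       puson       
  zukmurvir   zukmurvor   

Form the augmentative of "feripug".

figup and kogpop both end in -p yet inflect differently (figupish, kogppir), so the final letter is not what conditions the rule; the last vowel is.
"feripug" has last vowel 'u'. The stems whose last vowel is 'u' (figup → figupish, gisus → gisusish, gadsatpun → gadsatpunish) add -ish.
The other patterns: stems whose last vowel is 'o' delete the last vowel and add -ir; stems whose last vowel is 'a' or 'e' repeat the first consonant+vowel as a prefix; stems whose last vowel is 'i' change the last vowel to 'o'.
So feripug → feripugish.

feripugish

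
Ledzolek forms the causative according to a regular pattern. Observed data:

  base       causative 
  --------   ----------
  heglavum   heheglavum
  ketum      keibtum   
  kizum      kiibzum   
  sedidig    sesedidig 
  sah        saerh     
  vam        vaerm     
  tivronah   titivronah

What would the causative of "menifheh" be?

memenifheh

vam and ketum both end in -m yet inflect differently (vaerm, keibtum), so the final letter is not what conditions the rule; the number of vowels is.
"menifheh" has 3 vowels. The stems with 3 vowels (sedidig → sesedidig, tivronah → titivronah, heglavum → heheglavum) repeat the first consonant+vowel as a prefix.
The other patterns: stems with 1 vowel insert -er- after the first vowel; stems with 2 vowels insert -ib- after the first vowel.
So menifheh → memenifheh.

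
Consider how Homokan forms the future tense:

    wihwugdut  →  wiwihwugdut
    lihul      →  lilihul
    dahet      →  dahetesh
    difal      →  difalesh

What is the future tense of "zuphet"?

wihwugdut and dahet both end in -t yet inflect differently (wiwihwugdut, dahetesh), so the final letter is not what conditions the rule; the last vowel is.
"zuphet" has last vowel 'e'. The one such stem in the data (dahet → dahetesh) adds -esh, so the same rule applies.
The other pattern: stems whose last vowel is 'u' repeat the first consonant+vowel as a prefix.
So zuphet → zuphetesh.

zuphetesh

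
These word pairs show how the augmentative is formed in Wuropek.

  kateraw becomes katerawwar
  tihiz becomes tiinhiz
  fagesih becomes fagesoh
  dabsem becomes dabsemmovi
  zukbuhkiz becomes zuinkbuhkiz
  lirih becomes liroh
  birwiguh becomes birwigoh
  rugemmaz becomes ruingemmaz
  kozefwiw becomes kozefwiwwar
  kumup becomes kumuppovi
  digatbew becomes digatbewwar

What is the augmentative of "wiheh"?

wihoh

"wiheh" ends in -h. The stems ending in -h (lirih → liroh, birwiguh → birwigoh, fagesih → fagesoh) change the last vowel to 'o'.
The other patterns: stems ending in -z insert -in- after the first vowel; stems ending in -w double the final consonant and add -ar; stems ending in -m or -p double the final consonant and add -ovi.
So wiheh → wihoh.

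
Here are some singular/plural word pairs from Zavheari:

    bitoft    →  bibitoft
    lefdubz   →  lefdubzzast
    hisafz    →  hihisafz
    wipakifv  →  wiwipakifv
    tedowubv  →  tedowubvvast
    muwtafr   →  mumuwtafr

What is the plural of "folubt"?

"folubt" has second-to-last letter 'b'. The stems whose second-to-last letter is 'b' (lefdubz → lefdubzzast, tedowubv → tedowubvvast) double the final consonant and add -ast.
The other pattern: stems whose second-to-last letter is 'f' repeat the first consonant+vowel as a prefix.
So folubt → folubttast.

folubttast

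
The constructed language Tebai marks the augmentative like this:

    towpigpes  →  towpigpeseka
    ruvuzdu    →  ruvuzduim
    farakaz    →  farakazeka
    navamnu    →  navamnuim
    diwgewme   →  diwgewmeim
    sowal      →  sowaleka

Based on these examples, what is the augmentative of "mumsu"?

mumsuim

"mumsu" ends in a vowel. The stems ending in a vowel (ruvuzdu → ruvuzduim, navamnu → navamnuim, diwgewme → diwgewmeim) add -im.
The other pattern: stems ending in a consonant add -eka.
So mumsu → mumsuim.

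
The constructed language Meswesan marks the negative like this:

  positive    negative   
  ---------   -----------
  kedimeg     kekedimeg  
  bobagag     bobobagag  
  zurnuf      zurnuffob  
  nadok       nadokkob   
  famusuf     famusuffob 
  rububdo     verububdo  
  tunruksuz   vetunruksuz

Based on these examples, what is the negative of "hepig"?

hehepig

"hepig" ends in -g. The stems ending in -g (kedimeg → kekedimeg, bobagag → bobobagag) repeat the first consonant+vowel as a prefix.
The other patterns: stems ending in -f or -k double the final consonant and add -ob; stems ending in -o or -z add the prefix ve-.
So hepig → hehepig.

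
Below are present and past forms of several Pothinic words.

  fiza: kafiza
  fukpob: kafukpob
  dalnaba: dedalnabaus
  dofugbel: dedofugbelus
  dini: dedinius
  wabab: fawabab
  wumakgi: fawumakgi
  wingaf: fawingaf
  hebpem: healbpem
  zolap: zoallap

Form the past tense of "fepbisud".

fiza and dalnaba both end in -a yet inflect differently (kafiza, dedalnabaus), so the final letter is not what conditions the rule; the first letter is.
"fepbisud" begins with f-. The stems beginning with f- (fiza → kafiza, fukpob → kafukpob) add the prefix ka-.
So fepbisud → kafepbisud.

kafepbisud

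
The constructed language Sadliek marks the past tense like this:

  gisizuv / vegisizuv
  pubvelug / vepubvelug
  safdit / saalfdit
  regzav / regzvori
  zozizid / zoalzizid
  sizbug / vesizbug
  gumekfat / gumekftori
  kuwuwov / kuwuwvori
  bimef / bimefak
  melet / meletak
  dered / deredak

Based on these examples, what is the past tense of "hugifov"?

gumekfat and melet both end in -t yet inflect differently (gumekftori, meletak), so the final letter is not what conditions the rule; the last vowel is.
"hugifov" has last vowel 'o'. The one such stem in the data (kuwuwov → kuwuwvori) deletes the last vowel and adds -ori (as do regzav, gumekfat), so the same rule applies.
The other patterns: stems whose last vowel is 'e' add -ak; stems whose last vowel is 'u' add the prefix ve-; stems whose last vowel is 'i' insert -al- after the first vowel.
So hugifov → hugifvori.

hugifvori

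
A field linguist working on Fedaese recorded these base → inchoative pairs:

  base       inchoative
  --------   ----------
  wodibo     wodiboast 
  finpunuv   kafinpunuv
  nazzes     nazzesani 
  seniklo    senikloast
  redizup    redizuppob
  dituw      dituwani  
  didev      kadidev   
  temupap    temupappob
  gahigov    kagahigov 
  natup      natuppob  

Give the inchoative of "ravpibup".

seniklo and gahigov both have last vowel 'o' yet inflect differently (senikloast, kagahigov), so the last vowel is not what conditions the rule; the final letter is.
"ravpibup" ends in -p. The stems ending in -p (temupap → temupappob, natup → natuppob, redizup → redizuppob) double the final consonant and add -ob.
The other patterns: stems ending in -o add -ast; stems ending in -v add the prefix ka-; stems ending in -s or -w add -ani.
So ravpibup → ravpibuppob.

ravpibuppob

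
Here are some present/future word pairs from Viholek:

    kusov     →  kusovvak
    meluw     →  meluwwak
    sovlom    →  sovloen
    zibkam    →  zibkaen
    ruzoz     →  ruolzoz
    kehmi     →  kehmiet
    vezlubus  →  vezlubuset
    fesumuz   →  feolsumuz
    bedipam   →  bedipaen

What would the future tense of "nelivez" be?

ruzoz and sovlom both have last vowel 'o' yet inflect differently (ruolzoz, sovloen), so the last vowel is not what conditions the rule; the final letter is.
"nelivez" ends in -z. The stems ending in -z (fesumuz → feolsumuz, ruzoz → ruolzoz) insert -ol- after the first vowel.
So nelivez → neollivez.

neollivez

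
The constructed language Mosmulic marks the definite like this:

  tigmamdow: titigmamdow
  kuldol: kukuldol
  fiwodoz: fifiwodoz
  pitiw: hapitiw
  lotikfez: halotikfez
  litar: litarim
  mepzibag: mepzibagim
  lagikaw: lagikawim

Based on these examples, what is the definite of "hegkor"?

hehegkor

tigmamdow and pitiw both end in -w yet inflect differently (titigmamdow, hapitiw), so the final letter is not what conditions the rule; the last vowel is.
"hegkor" has last vowel 'o'. The stems whose last vowel is 'o' (tigmamdow → titigmamdow, kuldol → kukuldol, fiwodoz → fifiwodoz) repeat the first consonant+vowel as a prefix.
The other patterns: stems whose last vowel is 'e' or 'i' add the prefix ha-; stems whose last vowel is 'a' add -im.
So hegkor → hehegkor.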